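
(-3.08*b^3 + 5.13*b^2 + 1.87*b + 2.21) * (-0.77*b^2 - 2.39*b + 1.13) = 2.3716*b^5 + 3.4111*b^4 - 17.181*b^3 - 0.374100000000001*b^2 - 3.1688*b + 2.4973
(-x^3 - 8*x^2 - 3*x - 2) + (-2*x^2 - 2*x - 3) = -x^3 - 10*x^2 - 5*x - 5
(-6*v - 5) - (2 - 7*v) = v - 7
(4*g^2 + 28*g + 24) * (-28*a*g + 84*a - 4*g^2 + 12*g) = -112*a*g^3 - 448*a*g^2 + 1680*a*g + 2016*a - 16*g^4 - 64*g^3 + 240*g^2 + 288*g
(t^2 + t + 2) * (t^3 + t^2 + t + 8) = t^5 + 2*t^4 + 4*t^3 + 11*t^2 + 10*t + 16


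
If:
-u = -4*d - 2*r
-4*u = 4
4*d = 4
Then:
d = 1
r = -5/2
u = -1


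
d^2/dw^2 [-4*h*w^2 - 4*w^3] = -8*h - 24*w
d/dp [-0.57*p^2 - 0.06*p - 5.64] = -1.14*p - 0.06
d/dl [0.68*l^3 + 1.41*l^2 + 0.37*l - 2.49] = 2.04*l^2 + 2.82*l + 0.37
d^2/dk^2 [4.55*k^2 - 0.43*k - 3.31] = 9.10000000000000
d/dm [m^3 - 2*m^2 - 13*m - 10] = 3*m^2 - 4*m - 13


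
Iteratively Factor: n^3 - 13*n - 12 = (n + 3)*(n^2 - 3*n - 4) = (n + 1)*(n + 3)*(n - 4)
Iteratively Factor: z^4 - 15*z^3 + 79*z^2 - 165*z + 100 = (z - 5)*(z^3 - 10*z^2 + 29*z - 20) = (z - 5)^2*(z^2 - 5*z + 4) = (z - 5)^2*(z - 1)*(z - 4)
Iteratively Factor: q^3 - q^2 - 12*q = (q)*(q^2 - q - 12) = q*(q - 4)*(q + 3)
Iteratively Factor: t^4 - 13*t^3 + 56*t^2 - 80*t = (t - 4)*(t^3 - 9*t^2 + 20*t) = (t - 4)^2*(t^2 - 5*t) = (t - 5)*(t - 4)^2*(t)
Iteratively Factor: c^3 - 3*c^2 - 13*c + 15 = (c + 3)*(c^2 - 6*c + 5) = (c - 1)*(c + 3)*(c - 5)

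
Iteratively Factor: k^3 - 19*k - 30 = (k - 5)*(k^2 + 5*k + 6) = (k - 5)*(k + 3)*(k + 2)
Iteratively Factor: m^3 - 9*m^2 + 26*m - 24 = (m - 4)*(m^2 - 5*m + 6) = (m - 4)*(m - 3)*(m - 2)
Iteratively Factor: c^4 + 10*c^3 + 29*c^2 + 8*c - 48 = (c - 1)*(c^3 + 11*c^2 + 40*c + 48) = (c - 1)*(c + 4)*(c^2 + 7*c + 12) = (c - 1)*(c + 4)^2*(c + 3)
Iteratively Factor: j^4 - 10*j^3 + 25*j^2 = (j - 5)*(j^3 - 5*j^2) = j*(j - 5)*(j^2 - 5*j) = j*(j - 5)^2*(j)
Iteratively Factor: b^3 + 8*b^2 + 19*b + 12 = (b + 3)*(b^2 + 5*b + 4) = (b + 1)*(b + 3)*(b + 4)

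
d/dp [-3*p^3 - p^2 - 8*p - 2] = -9*p^2 - 2*p - 8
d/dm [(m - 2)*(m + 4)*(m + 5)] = 3*m^2 + 14*m + 2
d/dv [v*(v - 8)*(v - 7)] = 3*v^2 - 30*v + 56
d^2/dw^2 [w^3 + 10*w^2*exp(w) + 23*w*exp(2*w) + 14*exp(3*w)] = 10*w^2*exp(w) + 92*w*exp(2*w) + 40*w*exp(w) + 6*w + 126*exp(3*w) + 92*exp(2*w) + 20*exp(w)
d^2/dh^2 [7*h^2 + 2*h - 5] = 14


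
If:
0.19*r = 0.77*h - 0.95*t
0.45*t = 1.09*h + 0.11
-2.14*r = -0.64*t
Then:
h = -0.15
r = -0.03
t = -0.11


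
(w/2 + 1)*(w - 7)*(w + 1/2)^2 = w^4/2 - 2*w^3 - 75*w^2/8 - 61*w/8 - 7/4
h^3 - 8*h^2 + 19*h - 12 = (h - 4)*(h - 3)*(h - 1)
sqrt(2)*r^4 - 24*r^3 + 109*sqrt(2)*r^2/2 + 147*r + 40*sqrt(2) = (r - 8*sqrt(2))*(r - 5*sqrt(2))*(r + sqrt(2)/2)*(sqrt(2)*r + 1)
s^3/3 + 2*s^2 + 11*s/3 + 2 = (s/3 + 1)*(s + 1)*(s + 2)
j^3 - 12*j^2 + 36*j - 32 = (j - 8)*(j - 2)^2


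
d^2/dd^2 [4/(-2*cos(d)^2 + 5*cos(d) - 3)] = 4*(-16*sin(d)^4 + 9*sin(d)^2 - 105*cos(d)/2 + 15*cos(3*d)/2 + 45)/(2*sin(d)^2 + 5*cos(d) - 5)^3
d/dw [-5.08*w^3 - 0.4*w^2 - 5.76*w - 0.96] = -15.24*w^2 - 0.8*w - 5.76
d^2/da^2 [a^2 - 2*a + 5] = 2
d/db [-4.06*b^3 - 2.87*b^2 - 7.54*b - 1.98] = -12.18*b^2 - 5.74*b - 7.54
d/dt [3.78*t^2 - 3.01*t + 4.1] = 7.56*t - 3.01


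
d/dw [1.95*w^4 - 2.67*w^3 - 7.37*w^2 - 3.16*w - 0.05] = 7.8*w^3 - 8.01*w^2 - 14.74*w - 3.16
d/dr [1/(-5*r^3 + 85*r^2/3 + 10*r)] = 3*(9*r^2 - 34*r - 6)/(5*r^2*(-3*r^2 + 17*r + 6)^2)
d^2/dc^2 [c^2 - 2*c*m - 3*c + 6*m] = 2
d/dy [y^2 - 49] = 2*y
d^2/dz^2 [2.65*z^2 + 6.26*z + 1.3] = 5.30000000000000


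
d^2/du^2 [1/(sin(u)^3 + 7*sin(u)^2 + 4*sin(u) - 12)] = -(9*sin(u)^5 + 86*sin(u)^4 + 278*sin(u)^3 + 358*sin(u)^2 + 392*sin(u) + 200)/((sin(u) - 1)^2*(sin(u) + 2)^3*(sin(u) + 6)^3)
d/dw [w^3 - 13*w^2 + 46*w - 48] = 3*w^2 - 26*w + 46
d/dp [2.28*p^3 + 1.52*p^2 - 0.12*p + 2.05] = 6.84*p^2 + 3.04*p - 0.12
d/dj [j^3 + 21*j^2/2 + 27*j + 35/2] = 3*j^2 + 21*j + 27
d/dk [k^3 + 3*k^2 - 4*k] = 3*k^2 + 6*k - 4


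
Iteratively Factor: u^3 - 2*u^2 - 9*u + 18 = (u - 2)*(u^2 - 9) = (u - 2)*(u + 3)*(u - 3)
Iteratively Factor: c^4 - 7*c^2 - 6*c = (c + 1)*(c^3 - c^2 - 6*c) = (c - 3)*(c + 1)*(c^2 + 2*c) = (c - 3)*(c + 1)*(c + 2)*(c)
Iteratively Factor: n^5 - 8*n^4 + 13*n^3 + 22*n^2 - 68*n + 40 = (n - 2)*(n^4 - 6*n^3 + n^2 + 24*n - 20) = (n - 5)*(n - 2)*(n^3 - n^2 - 4*n + 4) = (n - 5)*(n - 2)^2*(n^2 + n - 2) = (n - 5)*(n - 2)^2*(n - 1)*(n + 2)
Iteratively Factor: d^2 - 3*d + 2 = (d - 1)*(d - 2)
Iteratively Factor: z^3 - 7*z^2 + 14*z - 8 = (z - 1)*(z^2 - 6*z + 8) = (z - 4)*(z - 1)*(z - 2)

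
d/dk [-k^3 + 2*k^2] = k*(4 - 3*k)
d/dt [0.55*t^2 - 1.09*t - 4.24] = 1.1*t - 1.09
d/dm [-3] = 0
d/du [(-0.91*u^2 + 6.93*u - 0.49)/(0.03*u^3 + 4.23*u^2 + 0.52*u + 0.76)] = (0.0273*u^4 - 0.415799999999999*u^3 - 29.743*u^2 + 2.7622*u + 5.5216)/(0.0009*u^6 + 0.2538*u^5 + 17.9241*u^4 + 4.4448*u^3 + 6.7*u^2 + 0.7904*u + 0.5776)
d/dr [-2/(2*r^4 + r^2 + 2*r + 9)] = 4*(4*r^3 + r + 1)/(2*r^4 + r^2 + 2*r + 9)^2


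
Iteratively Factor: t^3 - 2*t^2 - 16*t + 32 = (t - 2)*(t^2 - 16) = (t - 2)*(t + 4)*(t - 4)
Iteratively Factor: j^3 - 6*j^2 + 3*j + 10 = (j + 1)*(j^2 - 7*j + 10) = (j - 2)*(j + 1)*(j - 5)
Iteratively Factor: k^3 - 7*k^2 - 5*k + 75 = (k - 5)*(k^2 - 2*k - 15) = (k - 5)*(k + 3)*(k - 5)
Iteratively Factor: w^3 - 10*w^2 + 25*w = (w)*(w^2 - 10*w + 25) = w*(w - 5)*(w - 5)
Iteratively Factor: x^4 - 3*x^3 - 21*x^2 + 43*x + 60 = (x - 3)*(x^3 - 21*x - 20) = (x - 5)*(x - 3)*(x^2 + 5*x + 4) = (x - 5)*(x - 3)*(x + 1)*(x + 4)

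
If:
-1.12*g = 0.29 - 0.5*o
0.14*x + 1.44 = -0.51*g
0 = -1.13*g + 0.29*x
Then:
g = -1.36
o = -2.48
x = -5.32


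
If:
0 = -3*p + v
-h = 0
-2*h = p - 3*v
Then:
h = 0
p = 0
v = 0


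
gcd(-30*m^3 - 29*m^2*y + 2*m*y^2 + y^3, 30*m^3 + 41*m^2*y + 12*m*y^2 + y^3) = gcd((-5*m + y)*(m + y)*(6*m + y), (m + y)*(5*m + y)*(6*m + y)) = 6*m^2 + 7*m*y + y^2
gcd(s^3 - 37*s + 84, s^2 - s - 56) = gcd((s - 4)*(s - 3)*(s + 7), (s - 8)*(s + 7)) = s + 7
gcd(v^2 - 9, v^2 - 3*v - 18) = v + 3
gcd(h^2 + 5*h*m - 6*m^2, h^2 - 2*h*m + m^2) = h - m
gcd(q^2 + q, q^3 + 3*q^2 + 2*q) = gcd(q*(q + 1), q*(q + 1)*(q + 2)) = q^2 + q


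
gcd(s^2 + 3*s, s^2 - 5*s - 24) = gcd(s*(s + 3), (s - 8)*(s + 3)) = s + 3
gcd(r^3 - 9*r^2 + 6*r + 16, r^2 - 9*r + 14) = r - 2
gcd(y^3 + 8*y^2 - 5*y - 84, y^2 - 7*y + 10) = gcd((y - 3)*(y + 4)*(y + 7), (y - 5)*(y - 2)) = 1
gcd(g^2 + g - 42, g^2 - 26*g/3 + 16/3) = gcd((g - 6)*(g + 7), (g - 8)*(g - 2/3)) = 1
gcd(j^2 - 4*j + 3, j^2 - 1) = j - 1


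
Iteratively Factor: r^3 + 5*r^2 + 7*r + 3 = (r + 3)*(r^2 + 2*r + 1) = (r + 1)*(r + 3)*(r + 1)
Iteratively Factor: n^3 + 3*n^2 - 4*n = (n - 1)*(n^2 + 4*n) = n*(n - 1)*(n + 4)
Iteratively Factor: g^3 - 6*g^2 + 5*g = (g)*(g^2 - 6*g + 5) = g*(g - 1)*(g - 5)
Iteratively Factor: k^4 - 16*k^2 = (k)*(k^3 - 16*k) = k*(k + 4)*(k^2 - 4*k) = k^2*(k + 4)*(k - 4)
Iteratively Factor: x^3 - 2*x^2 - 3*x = (x)*(x^2 - 2*x - 3) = x*(x + 1)*(x - 3)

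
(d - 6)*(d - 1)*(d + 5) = d^3 - 2*d^2 - 29*d + 30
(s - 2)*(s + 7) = s^2 + 5*s - 14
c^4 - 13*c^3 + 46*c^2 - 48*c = c*(c - 8)*(c - 3)*(c - 2)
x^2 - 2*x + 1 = (x - 1)^2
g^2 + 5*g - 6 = (g - 1)*(g + 6)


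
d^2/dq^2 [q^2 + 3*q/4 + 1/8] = 2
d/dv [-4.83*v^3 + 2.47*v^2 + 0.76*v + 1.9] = -14.49*v^2 + 4.94*v + 0.76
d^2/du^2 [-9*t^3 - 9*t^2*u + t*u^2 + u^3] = 2*t + 6*u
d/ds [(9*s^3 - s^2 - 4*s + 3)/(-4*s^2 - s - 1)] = (-36*s^4 - 18*s^3 - 42*s^2 + 26*s + 7)/(16*s^4 + 8*s^3 + 9*s^2 + 2*s + 1)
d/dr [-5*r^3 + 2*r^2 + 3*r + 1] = -15*r^2 + 4*r + 3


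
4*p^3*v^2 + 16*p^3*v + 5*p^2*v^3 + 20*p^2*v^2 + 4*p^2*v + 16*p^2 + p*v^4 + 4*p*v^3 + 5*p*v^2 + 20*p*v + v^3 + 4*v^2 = (p + v)*(4*p + v)*(v + 4)*(p*v + 1)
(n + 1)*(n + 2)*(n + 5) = n^3 + 8*n^2 + 17*n + 10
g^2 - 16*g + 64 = (g - 8)^2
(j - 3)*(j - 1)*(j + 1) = j^3 - 3*j^2 - j + 3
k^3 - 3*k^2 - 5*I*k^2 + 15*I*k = k*(k - 3)*(k - 5*I)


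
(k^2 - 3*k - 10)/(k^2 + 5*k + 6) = (k - 5)/(k + 3)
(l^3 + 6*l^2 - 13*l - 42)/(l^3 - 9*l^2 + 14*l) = (l^3 + 6*l^2 - 13*l - 42)/(l*(l^2 - 9*l + 14))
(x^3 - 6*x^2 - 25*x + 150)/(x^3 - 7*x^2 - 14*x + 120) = (x + 5)/(x + 4)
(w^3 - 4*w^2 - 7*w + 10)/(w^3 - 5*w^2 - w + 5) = (w + 2)/(w + 1)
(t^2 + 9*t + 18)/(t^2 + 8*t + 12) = (t + 3)/(t + 2)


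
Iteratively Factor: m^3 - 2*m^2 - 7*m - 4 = (m + 1)*(m^2 - 3*m - 4) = (m - 4)*(m + 1)*(m + 1)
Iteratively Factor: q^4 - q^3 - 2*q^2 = (q + 1)*(q^3 - 2*q^2) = q*(q + 1)*(q^2 - 2*q) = q^2*(q + 1)*(q - 2)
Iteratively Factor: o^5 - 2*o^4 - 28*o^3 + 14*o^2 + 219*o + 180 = (o + 1)*(o^4 - 3*o^3 - 25*o^2 + 39*o + 180) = (o - 5)*(o + 1)*(o^3 + 2*o^2 - 15*o - 36) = (o - 5)*(o - 4)*(o + 1)*(o^2 + 6*o + 9) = (o - 5)*(o - 4)*(o + 1)*(o + 3)*(o + 3)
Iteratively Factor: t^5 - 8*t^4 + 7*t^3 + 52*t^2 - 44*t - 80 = (t - 2)*(t^4 - 6*t^3 - 5*t^2 + 42*t + 40) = (t - 5)*(t - 2)*(t^3 - t^2 - 10*t - 8) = (t - 5)*(t - 2)*(t + 2)*(t^2 - 3*t - 4) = (t - 5)*(t - 2)*(t + 1)*(t + 2)*(t - 4)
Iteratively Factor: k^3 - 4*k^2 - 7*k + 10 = (k - 5)*(k^2 + k - 2) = (k - 5)*(k - 1)*(k + 2)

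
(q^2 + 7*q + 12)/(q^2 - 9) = (q + 4)/(q - 3)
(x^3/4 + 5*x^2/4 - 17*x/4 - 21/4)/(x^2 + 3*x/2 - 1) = (x^3 + 5*x^2 - 17*x - 21)/(2*(2*x^2 + 3*x - 2))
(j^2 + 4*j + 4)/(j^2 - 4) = (j + 2)/(j - 2)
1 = 1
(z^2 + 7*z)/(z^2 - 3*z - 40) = z*(z + 7)/(z^2 - 3*z - 40)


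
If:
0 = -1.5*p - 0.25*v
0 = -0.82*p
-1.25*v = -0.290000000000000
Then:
No Solution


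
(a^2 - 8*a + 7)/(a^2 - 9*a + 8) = (a - 7)/(a - 8)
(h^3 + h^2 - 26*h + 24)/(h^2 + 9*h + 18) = (h^2 - 5*h + 4)/(h + 3)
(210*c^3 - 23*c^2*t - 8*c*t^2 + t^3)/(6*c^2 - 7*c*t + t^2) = (-35*c^2 - 2*c*t + t^2)/(-c + t)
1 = 1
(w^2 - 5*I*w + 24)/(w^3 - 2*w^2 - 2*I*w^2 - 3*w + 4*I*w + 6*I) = (w^2 - 5*I*w + 24)/(w^3 - 2*w^2*(1 + I) + w*(-3 + 4*I) + 6*I)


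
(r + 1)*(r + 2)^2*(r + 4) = r^4 + 9*r^3 + 28*r^2 + 36*r + 16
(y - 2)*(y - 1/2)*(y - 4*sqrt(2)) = y^3 - 4*sqrt(2)*y^2 - 5*y^2/2 + y + 10*sqrt(2)*y - 4*sqrt(2)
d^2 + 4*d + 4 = (d + 2)^2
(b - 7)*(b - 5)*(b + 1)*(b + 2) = b^4 - 9*b^3 + b^2 + 81*b + 70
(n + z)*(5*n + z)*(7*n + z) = 35*n^3 + 47*n^2*z + 13*n*z^2 + z^3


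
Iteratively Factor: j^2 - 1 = (j + 1)*(j - 1)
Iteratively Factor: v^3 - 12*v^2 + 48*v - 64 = (v - 4)*(v^2 - 8*v + 16) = (v - 4)^2*(v - 4)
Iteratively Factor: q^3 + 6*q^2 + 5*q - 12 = (q + 4)*(q^2 + 2*q - 3) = (q + 3)*(q + 4)*(q - 1)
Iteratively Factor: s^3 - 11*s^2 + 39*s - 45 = (s - 3)*(s^2 - 8*s + 15) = (s - 5)*(s - 3)*(s - 3)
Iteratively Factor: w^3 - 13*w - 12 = (w + 3)*(w^2 - 3*w - 4) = (w + 1)*(w + 3)*(w - 4)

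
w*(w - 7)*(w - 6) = w^3 - 13*w^2 + 42*w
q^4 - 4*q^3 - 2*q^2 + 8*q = q*(q - 4)*(q - sqrt(2))*(q + sqrt(2))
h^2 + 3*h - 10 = (h - 2)*(h + 5)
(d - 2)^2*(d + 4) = d^3 - 12*d + 16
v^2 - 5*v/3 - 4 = (v - 3)*(v + 4/3)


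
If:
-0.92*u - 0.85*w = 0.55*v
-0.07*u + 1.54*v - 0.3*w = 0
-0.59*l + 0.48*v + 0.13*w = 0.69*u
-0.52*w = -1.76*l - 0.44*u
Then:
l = 0.00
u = 0.00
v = 0.00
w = 0.00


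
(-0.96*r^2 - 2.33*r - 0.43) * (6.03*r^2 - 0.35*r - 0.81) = -5.7888*r^4 - 13.7139*r^3 - 0.9998*r^2 + 2.0378*r + 0.3483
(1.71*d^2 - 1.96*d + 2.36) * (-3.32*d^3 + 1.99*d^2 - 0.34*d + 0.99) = -5.6772*d^5 + 9.9101*d^4 - 12.317*d^3 + 7.0557*d^2 - 2.7428*d + 2.3364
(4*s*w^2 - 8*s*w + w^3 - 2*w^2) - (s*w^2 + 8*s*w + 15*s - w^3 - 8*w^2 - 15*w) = 3*s*w^2 - 16*s*w - 15*s + 2*w^3 + 6*w^2 + 15*w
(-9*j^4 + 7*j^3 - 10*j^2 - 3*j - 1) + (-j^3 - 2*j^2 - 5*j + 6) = -9*j^4 + 6*j^3 - 12*j^2 - 8*j + 5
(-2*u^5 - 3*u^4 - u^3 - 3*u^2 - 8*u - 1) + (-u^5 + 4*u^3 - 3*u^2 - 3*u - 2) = -3*u^5 - 3*u^4 + 3*u^3 - 6*u^2 - 11*u - 3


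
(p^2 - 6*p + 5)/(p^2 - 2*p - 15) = (p - 1)/(p + 3)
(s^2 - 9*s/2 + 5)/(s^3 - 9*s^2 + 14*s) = (s - 5/2)/(s*(s - 7))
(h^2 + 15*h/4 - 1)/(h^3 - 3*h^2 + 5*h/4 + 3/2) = (4*h^2 + 15*h - 4)/(4*h^3 - 12*h^2 + 5*h + 6)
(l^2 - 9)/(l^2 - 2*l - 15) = (l - 3)/(l - 5)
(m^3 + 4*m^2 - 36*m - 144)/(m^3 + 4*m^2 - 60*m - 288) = (m^2 - 2*m - 24)/(m^2 - 2*m - 48)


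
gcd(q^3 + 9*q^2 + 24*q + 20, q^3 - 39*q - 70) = q^2 + 7*q + 10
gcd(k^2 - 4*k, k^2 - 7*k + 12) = k - 4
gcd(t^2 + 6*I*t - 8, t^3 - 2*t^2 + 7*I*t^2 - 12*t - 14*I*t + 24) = t + 4*I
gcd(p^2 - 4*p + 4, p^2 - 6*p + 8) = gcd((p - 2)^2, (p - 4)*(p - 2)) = p - 2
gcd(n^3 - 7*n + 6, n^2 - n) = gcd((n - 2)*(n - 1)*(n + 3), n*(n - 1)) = n - 1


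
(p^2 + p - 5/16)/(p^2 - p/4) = (p + 5/4)/p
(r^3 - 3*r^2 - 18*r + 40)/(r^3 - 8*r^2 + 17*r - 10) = (r + 4)/(r - 1)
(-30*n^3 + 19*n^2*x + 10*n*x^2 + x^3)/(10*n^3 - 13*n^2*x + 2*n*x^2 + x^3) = (6*n + x)/(-2*n + x)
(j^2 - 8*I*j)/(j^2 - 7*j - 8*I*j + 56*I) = j/(j - 7)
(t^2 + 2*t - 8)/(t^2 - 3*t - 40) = (-t^2 - 2*t + 8)/(-t^2 + 3*t + 40)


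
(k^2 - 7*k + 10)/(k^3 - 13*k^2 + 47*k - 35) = (k - 2)/(k^2 - 8*k + 7)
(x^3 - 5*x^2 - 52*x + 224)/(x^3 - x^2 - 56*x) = (x - 4)/x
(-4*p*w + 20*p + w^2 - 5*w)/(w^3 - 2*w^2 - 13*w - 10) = (-4*p + w)/(w^2 + 3*w + 2)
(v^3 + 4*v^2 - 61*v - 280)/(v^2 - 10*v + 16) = (v^2 + 12*v + 35)/(v - 2)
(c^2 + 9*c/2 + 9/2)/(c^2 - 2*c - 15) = (c + 3/2)/(c - 5)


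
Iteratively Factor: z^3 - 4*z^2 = (z)*(z^2 - 4*z) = z^2*(z - 4)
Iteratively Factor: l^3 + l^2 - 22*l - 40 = (l + 4)*(l^2 - 3*l - 10) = (l - 5)*(l + 4)*(l + 2)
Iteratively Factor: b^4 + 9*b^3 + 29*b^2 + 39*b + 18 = (b + 3)*(b^3 + 6*b^2 + 11*b + 6) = (b + 3)^2*(b^2 + 3*b + 2) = (b + 2)*(b + 3)^2*(b + 1)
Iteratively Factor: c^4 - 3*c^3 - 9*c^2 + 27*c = (c + 3)*(c^3 - 6*c^2 + 9*c) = (c - 3)*(c + 3)*(c^2 - 3*c) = c*(c - 3)*(c + 3)*(c - 3)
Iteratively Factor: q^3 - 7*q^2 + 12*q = (q)*(q^2 - 7*q + 12) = q*(q - 4)*(q - 3)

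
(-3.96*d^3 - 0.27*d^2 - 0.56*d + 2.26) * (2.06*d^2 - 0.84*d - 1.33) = -8.1576*d^5 + 2.7702*d^4 + 4.34*d^3 + 5.4851*d^2 - 1.1536*d - 3.0058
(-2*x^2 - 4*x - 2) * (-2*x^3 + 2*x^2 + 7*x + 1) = 4*x^5 + 4*x^4 - 18*x^3 - 34*x^2 - 18*x - 2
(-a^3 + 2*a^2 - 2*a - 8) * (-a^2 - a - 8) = a^5 - a^4 + 8*a^3 - 6*a^2 + 24*a + 64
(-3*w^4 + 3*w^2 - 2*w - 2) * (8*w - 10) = -24*w^5 + 30*w^4 + 24*w^3 - 46*w^2 + 4*w + 20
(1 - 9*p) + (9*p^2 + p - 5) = 9*p^2 - 8*p - 4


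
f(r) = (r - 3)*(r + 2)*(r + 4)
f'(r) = (r - 3)*(r + 2) + (r - 3)*(r + 4) + (r + 2)*(r + 4) = 3*r^2 + 6*r - 10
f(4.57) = 88.40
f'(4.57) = 80.07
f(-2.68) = 5.10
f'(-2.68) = -4.53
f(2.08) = -22.82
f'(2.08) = 15.46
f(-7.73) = -229.33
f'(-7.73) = 122.88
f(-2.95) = 5.94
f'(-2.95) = -1.59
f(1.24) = -29.88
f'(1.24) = 2.05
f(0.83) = -29.66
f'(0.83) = -2.95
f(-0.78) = -14.85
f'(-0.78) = -12.85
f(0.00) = -24.00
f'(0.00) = -10.00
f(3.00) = 0.00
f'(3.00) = 35.00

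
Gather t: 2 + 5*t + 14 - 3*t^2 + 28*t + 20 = -3*t^2 + 33*t + 36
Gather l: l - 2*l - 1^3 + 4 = 3 - l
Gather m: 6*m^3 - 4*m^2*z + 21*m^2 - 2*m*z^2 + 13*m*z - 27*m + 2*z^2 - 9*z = 6*m^3 + m^2*(21 - 4*z) + m*(-2*z^2 + 13*z - 27) + 2*z^2 - 9*z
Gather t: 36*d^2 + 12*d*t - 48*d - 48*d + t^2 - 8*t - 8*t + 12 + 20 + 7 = 36*d^2 - 96*d + t^2 + t*(12*d - 16) + 39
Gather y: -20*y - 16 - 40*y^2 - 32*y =-40*y^2 - 52*y - 16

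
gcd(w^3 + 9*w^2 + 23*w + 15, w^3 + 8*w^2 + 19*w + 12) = w^2 + 4*w + 3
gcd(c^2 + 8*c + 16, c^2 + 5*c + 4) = c + 4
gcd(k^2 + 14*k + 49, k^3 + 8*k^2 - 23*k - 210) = k + 7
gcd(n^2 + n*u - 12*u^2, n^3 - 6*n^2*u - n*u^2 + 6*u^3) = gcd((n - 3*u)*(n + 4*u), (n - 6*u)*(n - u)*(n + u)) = 1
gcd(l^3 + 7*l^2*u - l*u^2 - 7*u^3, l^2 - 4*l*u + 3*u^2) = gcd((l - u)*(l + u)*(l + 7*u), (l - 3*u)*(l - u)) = -l + u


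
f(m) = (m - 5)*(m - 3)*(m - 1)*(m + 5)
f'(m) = (m - 5)*(m - 3)*(m - 1) + (m - 5)*(m - 3)*(m + 5) + (m - 5)*(m - 1)*(m + 5) + (m - 3)*(m - 1)*(m + 5)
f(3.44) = -14.14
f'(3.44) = -30.53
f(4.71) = -17.86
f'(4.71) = 44.50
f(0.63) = -21.57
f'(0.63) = 68.52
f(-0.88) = -176.71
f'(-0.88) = 126.70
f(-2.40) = -353.25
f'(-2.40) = 81.18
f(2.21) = 19.23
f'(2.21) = -12.67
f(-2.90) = -381.74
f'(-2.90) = 29.12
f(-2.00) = -315.00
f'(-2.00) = 108.00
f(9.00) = 2688.00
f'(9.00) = 1648.00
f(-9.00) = 6720.00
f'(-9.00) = -3392.00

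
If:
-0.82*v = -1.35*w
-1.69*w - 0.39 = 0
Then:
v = -0.38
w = -0.23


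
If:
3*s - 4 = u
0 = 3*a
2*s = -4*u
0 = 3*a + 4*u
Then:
No Solution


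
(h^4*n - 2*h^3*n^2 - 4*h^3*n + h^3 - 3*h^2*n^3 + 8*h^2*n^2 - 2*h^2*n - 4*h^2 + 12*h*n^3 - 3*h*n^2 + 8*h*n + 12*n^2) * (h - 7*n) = h^5*n - 9*h^4*n^2 - 4*h^4*n + h^4 + 11*h^3*n^3 + 36*h^3*n^2 - 9*h^3*n - 4*h^3 + 21*h^2*n^4 - 44*h^2*n^3 + 11*h^2*n^2 + 36*h^2*n - 84*h*n^4 + 21*h*n^3 - 44*h*n^2 - 84*n^3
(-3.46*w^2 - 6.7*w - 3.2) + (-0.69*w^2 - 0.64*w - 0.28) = -4.15*w^2 - 7.34*w - 3.48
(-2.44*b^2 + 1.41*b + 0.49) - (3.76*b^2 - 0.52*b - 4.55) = -6.2*b^2 + 1.93*b + 5.04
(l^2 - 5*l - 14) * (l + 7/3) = l^3 - 8*l^2/3 - 77*l/3 - 98/3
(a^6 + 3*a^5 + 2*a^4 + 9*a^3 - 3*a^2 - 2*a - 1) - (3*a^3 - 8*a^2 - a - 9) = a^6 + 3*a^5 + 2*a^4 + 6*a^3 + 5*a^2 - a + 8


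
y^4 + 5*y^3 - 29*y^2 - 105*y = y*(y - 5)*(y + 3)*(y + 7)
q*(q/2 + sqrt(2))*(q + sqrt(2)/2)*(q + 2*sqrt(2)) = q^4/2 + 9*sqrt(2)*q^3/4 + 6*q^2 + 2*sqrt(2)*q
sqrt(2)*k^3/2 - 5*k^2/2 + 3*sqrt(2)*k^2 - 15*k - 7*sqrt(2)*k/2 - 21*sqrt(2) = (k + 6)*(k - 7*sqrt(2)/2)*(sqrt(2)*k/2 + 1)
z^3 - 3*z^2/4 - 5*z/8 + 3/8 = (z - 1)*(z - 1/2)*(z + 3/4)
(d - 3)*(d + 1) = d^2 - 2*d - 3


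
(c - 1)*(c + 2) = c^2 + c - 2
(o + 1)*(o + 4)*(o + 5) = o^3 + 10*o^2 + 29*o + 20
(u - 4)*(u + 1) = u^2 - 3*u - 4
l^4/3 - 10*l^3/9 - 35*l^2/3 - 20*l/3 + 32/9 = (l/3 + 1/3)*(l - 8)*(l - 1/3)*(l + 4)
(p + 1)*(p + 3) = p^2 + 4*p + 3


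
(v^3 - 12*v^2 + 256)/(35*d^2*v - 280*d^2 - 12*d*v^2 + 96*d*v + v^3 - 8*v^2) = (v^2 - 4*v - 32)/(35*d^2 - 12*d*v + v^2)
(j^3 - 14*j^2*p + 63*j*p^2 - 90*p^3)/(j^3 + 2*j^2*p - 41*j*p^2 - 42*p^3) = (j^2 - 8*j*p + 15*p^2)/(j^2 + 8*j*p + 7*p^2)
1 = 1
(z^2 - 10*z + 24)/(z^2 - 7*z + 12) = (z - 6)/(z - 3)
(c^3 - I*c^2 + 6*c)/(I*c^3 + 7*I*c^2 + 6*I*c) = I*(-c^2 + I*c - 6)/(c^2 + 7*c + 6)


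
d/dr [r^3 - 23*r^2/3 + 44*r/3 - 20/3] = 3*r^2 - 46*r/3 + 44/3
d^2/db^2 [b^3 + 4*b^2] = 6*b + 8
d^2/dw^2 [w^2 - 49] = 2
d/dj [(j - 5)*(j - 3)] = 2*j - 8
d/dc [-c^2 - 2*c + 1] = -2*c - 2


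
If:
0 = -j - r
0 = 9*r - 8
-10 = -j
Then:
No Solution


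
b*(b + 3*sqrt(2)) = b^2 + 3*sqrt(2)*b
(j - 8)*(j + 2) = j^2 - 6*j - 16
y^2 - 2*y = y*(y - 2)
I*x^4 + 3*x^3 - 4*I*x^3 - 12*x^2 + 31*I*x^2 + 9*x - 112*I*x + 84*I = (x - 3)*(x - 7*I)*(x + 4*I)*(I*x - I)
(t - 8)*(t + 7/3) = t^2 - 17*t/3 - 56/3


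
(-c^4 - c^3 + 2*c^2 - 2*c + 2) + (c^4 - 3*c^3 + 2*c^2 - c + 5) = -4*c^3 + 4*c^2 - 3*c + 7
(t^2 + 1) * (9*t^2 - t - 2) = 9*t^4 - t^3 + 7*t^2 - t - 2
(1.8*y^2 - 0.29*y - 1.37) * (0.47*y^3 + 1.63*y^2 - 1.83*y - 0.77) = 0.846*y^5 + 2.7977*y^4 - 4.4106*y^3 - 3.0884*y^2 + 2.7304*y + 1.0549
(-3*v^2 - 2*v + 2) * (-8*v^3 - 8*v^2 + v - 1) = 24*v^5 + 40*v^4 - 3*v^3 - 15*v^2 + 4*v - 2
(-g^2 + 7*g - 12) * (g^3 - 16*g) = -g^5 + 7*g^4 + 4*g^3 - 112*g^2 + 192*g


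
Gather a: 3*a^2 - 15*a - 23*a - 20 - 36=3*a^2 - 38*a - 56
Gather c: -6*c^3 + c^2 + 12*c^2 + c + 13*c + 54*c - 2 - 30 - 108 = -6*c^3 + 13*c^2 + 68*c - 140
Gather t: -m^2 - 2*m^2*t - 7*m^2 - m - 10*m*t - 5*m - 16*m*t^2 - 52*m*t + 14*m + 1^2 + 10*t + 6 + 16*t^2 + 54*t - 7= -8*m^2 + 8*m + t^2*(16 - 16*m) + t*(-2*m^2 - 62*m + 64)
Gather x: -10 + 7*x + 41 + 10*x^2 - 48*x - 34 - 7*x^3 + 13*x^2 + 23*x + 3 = -7*x^3 + 23*x^2 - 18*x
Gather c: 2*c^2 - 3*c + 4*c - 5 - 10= 2*c^2 + c - 15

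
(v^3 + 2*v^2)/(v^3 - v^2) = (v + 2)/(v - 1)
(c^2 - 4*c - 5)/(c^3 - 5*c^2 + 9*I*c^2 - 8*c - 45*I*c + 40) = (c + 1)/(c^2 + 9*I*c - 8)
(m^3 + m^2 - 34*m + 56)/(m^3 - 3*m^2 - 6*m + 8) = (m^2 + 5*m - 14)/(m^2 + m - 2)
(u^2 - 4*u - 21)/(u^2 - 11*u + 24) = (u^2 - 4*u - 21)/(u^2 - 11*u + 24)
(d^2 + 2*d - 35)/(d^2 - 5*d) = (d + 7)/d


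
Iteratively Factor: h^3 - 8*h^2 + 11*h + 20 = (h - 5)*(h^2 - 3*h - 4) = (h - 5)*(h - 4)*(h + 1)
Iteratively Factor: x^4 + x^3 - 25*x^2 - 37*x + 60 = (x + 3)*(x^3 - 2*x^2 - 19*x + 20) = (x - 5)*(x + 3)*(x^2 + 3*x - 4) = (x - 5)*(x - 1)*(x + 3)*(x + 4)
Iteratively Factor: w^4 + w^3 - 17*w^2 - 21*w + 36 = (w - 4)*(w^3 + 5*w^2 + 3*w - 9) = (w - 4)*(w + 3)*(w^2 + 2*w - 3) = (w - 4)*(w + 3)^2*(w - 1)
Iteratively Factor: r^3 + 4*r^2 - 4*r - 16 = (r + 2)*(r^2 + 2*r - 8) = (r + 2)*(r + 4)*(r - 2)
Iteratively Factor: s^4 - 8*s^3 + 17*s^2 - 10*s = (s - 5)*(s^3 - 3*s^2 + 2*s) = (s - 5)*(s - 2)*(s^2 - s) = (s - 5)*(s - 2)*(s - 1)*(s)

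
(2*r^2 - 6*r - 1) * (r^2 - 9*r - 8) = 2*r^4 - 24*r^3 + 37*r^2 + 57*r + 8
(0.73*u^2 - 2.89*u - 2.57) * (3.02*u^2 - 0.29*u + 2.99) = 2.2046*u^4 - 8.9395*u^3 - 4.7406*u^2 - 7.8958*u - 7.6843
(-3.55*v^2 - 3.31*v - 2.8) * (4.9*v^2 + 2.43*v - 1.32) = -17.395*v^4 - 24.8455*v^3 - 17.0773*v^2 - 2.4348*v + 3.696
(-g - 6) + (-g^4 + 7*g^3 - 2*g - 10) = -g^4 + 7*g^3 - 3*g - 16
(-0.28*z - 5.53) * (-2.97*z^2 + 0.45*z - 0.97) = 0.8316*z^3 + 16.2981*z^2 - 2.2169*z + 5.3641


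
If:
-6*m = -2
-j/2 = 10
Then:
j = -20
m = 1/3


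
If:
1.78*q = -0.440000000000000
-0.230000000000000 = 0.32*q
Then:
No Solution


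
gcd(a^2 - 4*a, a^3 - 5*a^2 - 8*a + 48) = a - 4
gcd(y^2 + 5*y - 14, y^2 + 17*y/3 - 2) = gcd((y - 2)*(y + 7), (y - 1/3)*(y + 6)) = 1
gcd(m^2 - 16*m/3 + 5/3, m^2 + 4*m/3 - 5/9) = m - 1/3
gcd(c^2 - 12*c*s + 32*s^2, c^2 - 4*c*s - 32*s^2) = -c + 8*s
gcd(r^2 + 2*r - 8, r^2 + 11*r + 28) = r + 4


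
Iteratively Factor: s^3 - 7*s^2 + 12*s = (s - 3)*(s^2 - 4*s) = s*(s - 3)*(s - 4)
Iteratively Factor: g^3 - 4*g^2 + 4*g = (g - 2)*(g^2 - 2*g) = (g - 2)^2*(g)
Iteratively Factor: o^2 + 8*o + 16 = (o + 4)*(o + 4)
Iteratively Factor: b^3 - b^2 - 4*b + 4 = (b - 2)*(b^2 + b - 2) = (b - 2)*(b - 1)*(b + 2)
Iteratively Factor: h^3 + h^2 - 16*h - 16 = (h + 4)*(h^2 - 3*h - 4) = (h - 4)*(h + 4)*(h + 1)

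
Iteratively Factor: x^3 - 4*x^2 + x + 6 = (x - 2)*(x^2 - 2*x - 3) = (x - 3)*(x - 2)*(x + 1)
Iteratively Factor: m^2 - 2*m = (m - 2)*(m)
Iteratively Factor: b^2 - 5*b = (b - 5)*(b)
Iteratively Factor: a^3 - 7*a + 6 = (a - 2)*(a^2 + 2*a - 3) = (a - 2)*(a - 1)*(a + 3)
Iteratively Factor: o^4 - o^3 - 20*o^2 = (o - 5)*(o^3 + 4*o^2) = o*(o - 5)*(o^2 + 4*o) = o*(o - 5)*(o + 4)*(o)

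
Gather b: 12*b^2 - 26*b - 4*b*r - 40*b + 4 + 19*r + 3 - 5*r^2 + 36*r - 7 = 12*b^2 + b*(-4*r - 66) - 5*r^2 + 55*r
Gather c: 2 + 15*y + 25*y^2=25*y^2 + 15*y + 2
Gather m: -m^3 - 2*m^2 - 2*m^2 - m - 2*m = -m^3 - 4*m^2 - 3*m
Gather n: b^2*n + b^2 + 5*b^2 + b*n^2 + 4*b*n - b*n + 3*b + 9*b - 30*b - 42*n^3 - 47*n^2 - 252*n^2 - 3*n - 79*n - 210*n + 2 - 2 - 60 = 6*b^2 - 18*b - 42*n^3 + n^2*(b - 299) + n*(b^2 + 3*b - 292) - 60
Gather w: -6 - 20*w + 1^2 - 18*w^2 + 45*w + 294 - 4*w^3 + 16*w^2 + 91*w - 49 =-4*w^3 - 2*w^2 + 116*w + 240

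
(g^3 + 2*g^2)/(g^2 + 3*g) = g*(g + 2)/(g + 3)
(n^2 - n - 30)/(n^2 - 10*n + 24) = (n + 5)/(n - 4)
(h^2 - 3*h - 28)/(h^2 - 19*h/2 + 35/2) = 2*(h + 4)/(2*h - 5)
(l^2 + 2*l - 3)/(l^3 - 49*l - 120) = (l - 1)/(l^2 - 3*l - 40)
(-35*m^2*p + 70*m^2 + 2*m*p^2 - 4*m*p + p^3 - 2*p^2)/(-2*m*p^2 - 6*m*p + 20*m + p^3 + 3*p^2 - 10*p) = (-35*m^2 + 2*m*p + p^2)/(-2*m*p - 10*m + p^2 + 5*p)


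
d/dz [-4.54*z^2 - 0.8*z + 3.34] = -9.08*z - 0.8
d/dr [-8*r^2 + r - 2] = 1 - 16*r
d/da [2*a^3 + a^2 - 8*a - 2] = 6*a^2 + 2*a - 8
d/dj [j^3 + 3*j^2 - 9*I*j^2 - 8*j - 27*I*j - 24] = 3*j^2 + j*(6 - 18*I) - 8 - 27*I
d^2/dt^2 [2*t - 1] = 0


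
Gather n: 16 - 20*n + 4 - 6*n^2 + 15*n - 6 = -6*n^2 - 5*n + 14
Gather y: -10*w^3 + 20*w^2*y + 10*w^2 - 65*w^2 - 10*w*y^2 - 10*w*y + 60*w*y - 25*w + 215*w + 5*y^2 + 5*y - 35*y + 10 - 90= -10*w^3 - 55*w^2 + 190*w + y^2*(5 - 10*w) + y*(20*w^2 + 50*w - 30) - 80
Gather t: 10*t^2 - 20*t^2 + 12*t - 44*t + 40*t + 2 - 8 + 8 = -10*t^2 + 8*t + 2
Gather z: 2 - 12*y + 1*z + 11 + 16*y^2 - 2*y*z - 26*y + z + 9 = 16*y^2 - 38*y + z*(2 - 2*y) + 22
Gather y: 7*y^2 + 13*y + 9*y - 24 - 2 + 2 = 7*y^2 + 22*y - 24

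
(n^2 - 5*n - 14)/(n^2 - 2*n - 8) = (n - 7)/(n - 4)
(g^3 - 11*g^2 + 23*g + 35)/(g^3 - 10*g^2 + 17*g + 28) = (g - 5)/(g - 4)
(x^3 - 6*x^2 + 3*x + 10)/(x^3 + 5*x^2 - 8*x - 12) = (x - 5)/(x + 6)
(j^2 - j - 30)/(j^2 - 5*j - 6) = (j + 5)/(j + 1)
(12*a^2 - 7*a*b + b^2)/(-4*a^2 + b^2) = (-12*a^2 + 7*a*b - b^2)/(4*a^2 - b^2)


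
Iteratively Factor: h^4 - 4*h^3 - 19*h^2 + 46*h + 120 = (h + 3)*(h^3 - 7*h^2 + 2*h + 40) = (h - 4)*(h + 3)*(h^2 - 3*h - 10) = (h - 5)*(h - 4)*(h + 3)*(h + 2)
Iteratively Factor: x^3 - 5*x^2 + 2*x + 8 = (x - 4)*(x^2 - x - 2) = (x - 4)*(x - 2)*(x + 1)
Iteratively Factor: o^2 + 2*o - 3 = (o + 3)*(o - 1)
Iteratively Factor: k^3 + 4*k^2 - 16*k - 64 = (k + 4)*(k^2 - 16) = (k + 4)^2*(k - 4)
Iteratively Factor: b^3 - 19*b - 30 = (b + 3)*(b^2 - 3*b - 10) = (b - 5)*(b + 3)*(b + 2)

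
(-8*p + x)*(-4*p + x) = 32*p^2 - 12*p*x + x^2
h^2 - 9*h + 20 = (h - 5)*(h - 4)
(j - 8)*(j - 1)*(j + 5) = j^3 - 4*j^2 - 37*j + 40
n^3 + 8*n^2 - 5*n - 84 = (n - 3)*(n + 4)*(n + 7)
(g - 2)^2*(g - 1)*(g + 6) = g^4 + g^3 - 22*g^2 + 44*g - 24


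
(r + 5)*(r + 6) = r^2 + 11*r + 30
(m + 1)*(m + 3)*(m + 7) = m^3 + 11*m^2 + 31*m + 21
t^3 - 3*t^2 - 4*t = t*(t - 4)*(t + 1)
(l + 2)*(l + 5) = l^2 + 7*l + 10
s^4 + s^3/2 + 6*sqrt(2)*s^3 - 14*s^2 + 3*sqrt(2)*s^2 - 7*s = s*(s + 1/2)*(s - sqrt(2))*(s + 7*sqrt(2))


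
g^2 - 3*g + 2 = (g - 2)*(g - 1)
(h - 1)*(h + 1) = h^2 - 1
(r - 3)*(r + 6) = r^2 + 3*r - 18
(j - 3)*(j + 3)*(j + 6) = j^3 + 6*j^2 - 9*j - 54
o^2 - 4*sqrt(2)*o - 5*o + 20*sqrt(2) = (o - 5)*(o - 4*sqrt(2))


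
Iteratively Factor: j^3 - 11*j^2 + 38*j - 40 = (j - 4)*(j^2 - 7*j + 10) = (j - 5)*(j - 4)*(j - 2)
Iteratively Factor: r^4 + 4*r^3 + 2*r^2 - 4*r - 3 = (r + 1)*(r^3 + 3*r^2 - r - 3) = (r - 1)*(r + 1)*(r^2 + 4*r + 3) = (r - 1)*(r + 1)^2*(r + 3)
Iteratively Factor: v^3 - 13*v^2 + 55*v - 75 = (v - 5)*(v^2 - 8*v + 15) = (v - 5)*(v - 3)*(v - 5)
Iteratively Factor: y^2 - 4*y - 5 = (y - 5)*(y + 1)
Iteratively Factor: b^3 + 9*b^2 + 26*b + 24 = (b + 4)*(b^2 + 5*b + 6) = (b + 2)*(b + 4)*(b + 3)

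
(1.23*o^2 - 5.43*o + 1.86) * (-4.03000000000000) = -4.9569*o^2 + 21.8829*o - 7.4958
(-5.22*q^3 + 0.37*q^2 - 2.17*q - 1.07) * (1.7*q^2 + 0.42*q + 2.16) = -8.874*q^5 - 1.5634*q^4 - 14.8088*q^3 - 1.9312*q^2 - 5.1366*q - 2.3112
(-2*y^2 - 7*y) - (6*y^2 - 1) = -8*y^2 - 7*y + 1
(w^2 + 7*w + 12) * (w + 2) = w^3 + 9*w^2 + 26*w + 24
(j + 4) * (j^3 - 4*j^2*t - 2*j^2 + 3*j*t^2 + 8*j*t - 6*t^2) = j^4 - 4*j^3*t + 2*j^3 + 3*j^2*t^2 - 8*j^2*t - 8*j^2 + 6*j*t^2 + 32*j*t - 24*t^2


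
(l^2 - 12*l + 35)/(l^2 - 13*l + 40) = (l - 7)/(l - 8)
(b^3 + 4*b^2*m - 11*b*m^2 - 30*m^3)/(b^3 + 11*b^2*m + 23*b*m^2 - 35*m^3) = (b^2 - b*m - 6*m^2)/(b^2 + 6*b*m - 7*m^2)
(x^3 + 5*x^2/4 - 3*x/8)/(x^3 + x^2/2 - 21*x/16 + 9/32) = 4*x/(4*x - 3)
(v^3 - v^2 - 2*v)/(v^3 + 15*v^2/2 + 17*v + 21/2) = 2*v*(v - 2)/(2*v^2 + 13*v + 21)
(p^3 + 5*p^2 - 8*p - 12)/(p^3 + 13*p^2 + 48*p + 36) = (p - 2)/(p + 6)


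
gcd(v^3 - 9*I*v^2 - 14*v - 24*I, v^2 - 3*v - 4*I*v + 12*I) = v - 4*I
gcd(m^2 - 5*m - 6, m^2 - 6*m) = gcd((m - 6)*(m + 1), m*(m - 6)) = m - 6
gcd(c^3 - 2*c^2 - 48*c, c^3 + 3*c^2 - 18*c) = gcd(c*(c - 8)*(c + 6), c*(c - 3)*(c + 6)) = c^2 + 6*c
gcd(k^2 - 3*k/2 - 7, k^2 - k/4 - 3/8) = 1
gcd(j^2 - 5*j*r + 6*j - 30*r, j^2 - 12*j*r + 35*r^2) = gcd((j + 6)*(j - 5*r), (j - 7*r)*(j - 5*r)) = -j + 5*r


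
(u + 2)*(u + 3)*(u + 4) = u^3 + 9*u^2 + 26*u + 24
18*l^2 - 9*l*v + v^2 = (-6*l + v)*(-3*l + v)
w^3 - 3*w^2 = w^2*(w - 3)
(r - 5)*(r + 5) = r^2 - 25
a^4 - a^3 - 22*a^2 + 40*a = a*(a - 4)*(a - 2)*(a + 5)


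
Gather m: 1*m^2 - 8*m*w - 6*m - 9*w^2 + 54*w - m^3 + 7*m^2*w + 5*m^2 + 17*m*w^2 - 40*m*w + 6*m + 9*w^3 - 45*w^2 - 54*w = -m^3 + m^2*(7*w + 6) + m*(17*w^2 - 48*w) + 9*w^3 - 54*w^2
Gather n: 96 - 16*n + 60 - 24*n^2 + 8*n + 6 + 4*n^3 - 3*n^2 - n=4*n^3 - 27*n^2 - 9*n + 162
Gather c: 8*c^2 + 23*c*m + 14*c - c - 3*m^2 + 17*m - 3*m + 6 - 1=8*c^2 + c*(23*m + 13) - 3*m^2 + 14*m + 5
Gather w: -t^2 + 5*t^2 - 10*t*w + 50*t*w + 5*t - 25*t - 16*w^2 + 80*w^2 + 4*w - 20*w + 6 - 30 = 4*t^2 - 20*t + 64*w^2 + w*(40*t - 16) - 24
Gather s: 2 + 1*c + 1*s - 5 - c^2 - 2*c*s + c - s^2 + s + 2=-c^2 + 2*c - s^2 + s*(2 - 2*c) - 1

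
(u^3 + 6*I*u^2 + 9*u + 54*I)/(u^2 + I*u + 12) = (u^2 + 9*I*u - 18)/(u + 4*I)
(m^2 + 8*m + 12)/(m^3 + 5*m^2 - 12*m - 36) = 1/(m - 3)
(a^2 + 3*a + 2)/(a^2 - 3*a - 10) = (a + 1)/(a - 5)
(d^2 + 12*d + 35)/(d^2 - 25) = (d + 7)/(d - 5)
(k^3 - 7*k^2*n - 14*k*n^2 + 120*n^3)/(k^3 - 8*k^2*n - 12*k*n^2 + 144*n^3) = (k - 5*n)/(k - 6*n)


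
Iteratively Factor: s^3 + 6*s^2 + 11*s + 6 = (s + 2)*(s^2 + 4*s + 3) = (s + 2)*(s + 3)*(s + 1)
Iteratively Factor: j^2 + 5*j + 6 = (j + 2)*(j + 3)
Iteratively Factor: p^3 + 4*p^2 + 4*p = (p + 2)*(p^2 + 2*p) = (p + 2)^2*(p)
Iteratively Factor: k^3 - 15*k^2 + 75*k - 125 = (k - 5)*(k^2 - 10*k + 25) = (k - 5)^2*(k - 5)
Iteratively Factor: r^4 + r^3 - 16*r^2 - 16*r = (r + 1)*(r^3 - 16*r) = (r - 4)*(r + 1)*(r^2 + 4*r) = r*(r - 4)*(r + 1)*(r + 4)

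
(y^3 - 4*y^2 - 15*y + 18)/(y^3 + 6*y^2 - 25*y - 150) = (y^3 - 4*y^2 - 15*y + 18)/(y^3 + 6*y^2 - 25*y - 150)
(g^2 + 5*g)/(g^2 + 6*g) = (g + 5)/(g + 6)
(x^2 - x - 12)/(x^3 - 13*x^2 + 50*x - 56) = (x + 3)/(x^2 - 9*x + 14)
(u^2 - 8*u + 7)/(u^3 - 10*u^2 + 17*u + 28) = (u - 1)/(u^2 - 3*u - 4)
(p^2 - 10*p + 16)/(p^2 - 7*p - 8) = (p - 2)/(p + 1)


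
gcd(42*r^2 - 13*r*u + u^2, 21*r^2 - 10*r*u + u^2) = 7*r - u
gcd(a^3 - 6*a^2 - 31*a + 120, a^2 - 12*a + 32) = a - 8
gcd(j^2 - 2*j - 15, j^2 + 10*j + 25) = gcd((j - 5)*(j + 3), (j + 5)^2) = 1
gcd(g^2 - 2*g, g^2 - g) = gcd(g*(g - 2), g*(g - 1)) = g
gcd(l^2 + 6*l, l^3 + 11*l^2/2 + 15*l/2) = l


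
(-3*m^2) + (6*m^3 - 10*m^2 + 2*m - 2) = 6*m^3 - 13*m^2 + 2*m - 2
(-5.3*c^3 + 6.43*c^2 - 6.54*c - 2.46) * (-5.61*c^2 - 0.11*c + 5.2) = 29.733*c^5 - 35.4893*c^4 + 8.4221*c^3 + 47.956*c^2 - 33.7374*c - 12.792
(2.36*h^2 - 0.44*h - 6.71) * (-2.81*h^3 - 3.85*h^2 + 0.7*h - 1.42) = -6.6316*h^5 - 7.8496*h^4 + 22.2011*h^3 + 22.1743*h^2 - 4.0722*h + 9.5282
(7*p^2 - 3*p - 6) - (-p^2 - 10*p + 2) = 8*p^2 + 7*p - 8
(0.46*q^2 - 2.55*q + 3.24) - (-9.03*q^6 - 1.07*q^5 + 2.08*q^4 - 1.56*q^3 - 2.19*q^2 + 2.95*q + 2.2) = 9.03*q^6 + 1.07*q^5 - 2.08*q^4 + 1.56*q^3 + 2.65*q^2 - 5.5*q + 1.04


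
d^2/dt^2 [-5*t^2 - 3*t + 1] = -10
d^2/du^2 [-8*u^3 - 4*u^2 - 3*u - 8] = -48*u - 8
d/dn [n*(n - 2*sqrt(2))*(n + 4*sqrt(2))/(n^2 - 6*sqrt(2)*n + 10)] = (n^4 - 12*sqrt(2)*n^3 + 22*n^2 + 40*sqrt(2)*n - 160)/(n^4 - 12*sqrt(2)*n^3 + 92*n^2 - 120*sqrt(2)*n + 100)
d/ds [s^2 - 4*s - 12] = 2*s - 4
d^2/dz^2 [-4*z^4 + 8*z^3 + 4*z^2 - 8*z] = -48*z^2 + 48*z + 8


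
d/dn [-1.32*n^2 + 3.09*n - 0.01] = 3.09 - 2.64*n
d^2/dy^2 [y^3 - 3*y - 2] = 6*y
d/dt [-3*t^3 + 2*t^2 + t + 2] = -9*t^2 + 4*t + 1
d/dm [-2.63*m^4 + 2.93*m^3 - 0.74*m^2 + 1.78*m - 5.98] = -10.52*m^3 + 8.79*m^2 - 1.48*m + 1.78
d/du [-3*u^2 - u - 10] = -6*u - 1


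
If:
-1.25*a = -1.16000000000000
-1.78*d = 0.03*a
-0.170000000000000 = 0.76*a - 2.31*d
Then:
No Solution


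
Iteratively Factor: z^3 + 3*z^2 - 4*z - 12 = (z + 3)*(z^2 - 4) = (z - 2)*(z + 3)*(z + 2)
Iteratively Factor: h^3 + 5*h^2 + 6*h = (h)*(h^2 + 5*h + 6) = h*(h + 2)*(h + 3)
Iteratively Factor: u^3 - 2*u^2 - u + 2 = (u + 1)*(u^2 - 3*u + 2) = (u - 2)*(u + 1)*(u - 1)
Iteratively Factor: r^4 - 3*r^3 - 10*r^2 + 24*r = (r - 2)*(r^3 - r^2 - 12*r) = (r - 4)*(r - 2)*(r^2 + 3*r) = (r - 4)*(r - 2)*(r + 3)*(r)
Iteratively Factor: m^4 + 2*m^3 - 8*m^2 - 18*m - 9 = (m + 1)*(m^3 + m^2 - 9*m - 9) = (m + 1)^2*(m^2 - 9) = (m + 1)^2*(m + 3)*(m - 3)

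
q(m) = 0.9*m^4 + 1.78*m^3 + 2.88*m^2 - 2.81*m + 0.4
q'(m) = 3.6*m^3 + 5.34*m^2 + 5.76*m - 2.81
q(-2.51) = 33.17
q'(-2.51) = -40.55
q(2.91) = 125.01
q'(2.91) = 147.88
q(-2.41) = 29.34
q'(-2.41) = -36.07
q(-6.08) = 953.75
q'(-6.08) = -649.55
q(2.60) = 84.98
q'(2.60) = 111.54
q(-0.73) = 3.55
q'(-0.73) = -5.57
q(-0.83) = 4.13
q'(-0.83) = -5.97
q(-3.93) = 162.57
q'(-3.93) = -161.49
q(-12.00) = 16035.40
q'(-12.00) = -5523.77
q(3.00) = 138.85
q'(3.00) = 159.73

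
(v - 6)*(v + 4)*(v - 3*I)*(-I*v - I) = -I*v^4 - 3*v^3 + I*v^3 + 3*v^2 + 26*I*v^2 + 78*v + 24*I*v + 72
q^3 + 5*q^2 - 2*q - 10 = (q + 5)*(q - sqrt(2))*(q + sqrt(2))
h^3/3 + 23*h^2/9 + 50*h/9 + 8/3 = (h/3 + 1)*(h + 2/3)*(h + 4)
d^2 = d^2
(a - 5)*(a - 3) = a^2 - 8*a + 15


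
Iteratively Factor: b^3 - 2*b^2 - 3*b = (b - 3)*(b^2 + b) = (b - 3)*(b + 1)*(b)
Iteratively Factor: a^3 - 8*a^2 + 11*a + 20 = (a - 4)*(a^2 - 4*a - 5) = (a - 4)*(a + 1)*(a - 5)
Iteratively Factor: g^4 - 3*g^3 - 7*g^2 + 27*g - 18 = (g - 3)*(g^3 - 7*g + 6) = (g - 3)*(g + 3)*(g^2 - 3*g + 2) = (g - 3)*(g - 1)*(g + 3)*(g - 2)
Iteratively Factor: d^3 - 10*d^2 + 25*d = (d - 5)*(d^2 - 5*d) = d*(d - 5)*(d - 5)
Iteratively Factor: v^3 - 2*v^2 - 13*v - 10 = (v + 1)*(v^2 - 3*v - 10) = (v + 1)*(v + 2)*(v - 5)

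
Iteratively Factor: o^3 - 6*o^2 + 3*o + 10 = (o - 5)*(o^2 - o - 2) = (o - 5)*(o - 2)*(o + 1)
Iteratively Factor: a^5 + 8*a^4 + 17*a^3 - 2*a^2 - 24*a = (a - 1)*(a^4 + 9*a^3 + 26*a^2 + 24*a) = (a - 1)*(a + 2)*(a^3 + 7*a^2 + 12*a) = a*(a - 1)*(a + 2)*(a^2 + 7*a + 12) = a*(a - 1)*(a + 2)*(a + 3)*(a + 4)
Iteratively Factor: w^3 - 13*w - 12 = (w + 3)*(w^2 - 3*w - 4) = (w + 1)*(w + 3)*(w - 4)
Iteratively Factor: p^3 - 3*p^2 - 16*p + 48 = (p - 3)*(p^2 - 16) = (p - 4)*(p - 3)*(p + 4)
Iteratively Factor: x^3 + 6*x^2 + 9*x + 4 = (x + 1)*(x^2 + 5*x + 4) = (x + 1)*(x + 4)*(x + 1)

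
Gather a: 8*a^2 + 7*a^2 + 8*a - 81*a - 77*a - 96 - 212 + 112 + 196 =15*a^2 - 150*a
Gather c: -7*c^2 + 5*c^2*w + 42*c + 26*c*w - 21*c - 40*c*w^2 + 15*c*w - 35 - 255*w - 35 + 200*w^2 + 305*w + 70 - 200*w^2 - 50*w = c^2*(5*w - 7) + c*(-40*w^2 + 41*w + 21)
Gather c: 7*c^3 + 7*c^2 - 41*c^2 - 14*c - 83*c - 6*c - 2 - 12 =7*c^3 - 34*c^2 - 103*c - 14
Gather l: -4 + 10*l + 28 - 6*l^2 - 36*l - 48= -6*l^2 - 26*l - 24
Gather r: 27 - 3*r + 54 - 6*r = 81 - 9*r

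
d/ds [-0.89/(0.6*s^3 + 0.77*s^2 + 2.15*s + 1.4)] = (1.602*s^2 + 1.3706*s + 1.9135)/(0.6*s^3 + 0.77*s^2 + 2.15*s + 1.4)^2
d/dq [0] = 0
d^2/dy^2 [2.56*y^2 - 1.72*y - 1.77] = 5.12000000000000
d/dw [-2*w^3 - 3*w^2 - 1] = 6*w*(-w - 1)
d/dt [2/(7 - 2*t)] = 4/(2*t - 7)^2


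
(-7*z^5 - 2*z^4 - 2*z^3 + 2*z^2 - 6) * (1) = -7*z^5 - 2*z^4 - 2*z^3 + 2*z^2 - 6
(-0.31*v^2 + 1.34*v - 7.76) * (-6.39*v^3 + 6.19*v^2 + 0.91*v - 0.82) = 1.9809*v^5 - 10.4815*v^4 + 57.5989*v^3 - 46.5608*v^2 - 8.1604*v + 6.3632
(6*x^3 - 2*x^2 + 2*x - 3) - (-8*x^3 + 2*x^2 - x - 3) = 14*x^3 - 4*x^2 + 3*x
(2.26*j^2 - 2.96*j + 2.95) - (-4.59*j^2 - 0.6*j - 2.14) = 6.85*j^2 - 2.36*j + 5.09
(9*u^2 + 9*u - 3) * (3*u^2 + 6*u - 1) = 27*u^4 + 81*u^3 + 36*u^2 - 27*u + 3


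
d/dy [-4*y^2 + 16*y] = 16 - 8*y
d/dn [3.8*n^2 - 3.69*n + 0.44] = 7.6*n - 3.69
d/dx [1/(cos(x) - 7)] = sin(x)/(cos(x) - 7)^2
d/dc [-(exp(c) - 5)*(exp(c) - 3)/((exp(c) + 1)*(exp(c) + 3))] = 12*(-exp(2*c) + 2*exp(c) + 7)*exp(c)/(exp(4*c) + 8*exp(3*c) + 22*exp(2*c) + 24*exp(c) + 9)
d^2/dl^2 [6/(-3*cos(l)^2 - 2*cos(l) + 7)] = 3*(72*sin(l)^4 - 212*sin(l)^2 - 17*cos(l) + 9*cos(3*l) + 40)/(-3*sin(l)^2 + 2*cos(l) - 4)^3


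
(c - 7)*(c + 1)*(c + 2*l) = c^3 + 2*c^2*l - 6*c^2 - 12*c*l - 7*c - 14*l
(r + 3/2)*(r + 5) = r^2 + 13*r/2 + 15/2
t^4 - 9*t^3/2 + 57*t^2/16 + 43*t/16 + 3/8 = (t - 3)*(t - 2)*(t + 1/4)^2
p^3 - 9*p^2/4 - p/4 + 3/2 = (p - 2)*(p - 1)*(p + 3/4)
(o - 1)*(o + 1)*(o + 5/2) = o^3 + 5*o^2/2 - o - 5/2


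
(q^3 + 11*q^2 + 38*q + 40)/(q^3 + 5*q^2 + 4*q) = (q^2 + 7*q + 10)/(q*(q + 1))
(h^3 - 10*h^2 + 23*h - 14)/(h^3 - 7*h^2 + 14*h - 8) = (h - 7)/(h - 4)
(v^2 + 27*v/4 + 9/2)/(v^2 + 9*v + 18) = (v + 3/4)/(v + 3)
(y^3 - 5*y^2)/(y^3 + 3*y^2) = (y - 5)/(y + 3)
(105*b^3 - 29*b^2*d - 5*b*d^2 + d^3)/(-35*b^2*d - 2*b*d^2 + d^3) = (-3*b + d)/d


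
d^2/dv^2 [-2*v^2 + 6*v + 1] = -4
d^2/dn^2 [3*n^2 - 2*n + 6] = 6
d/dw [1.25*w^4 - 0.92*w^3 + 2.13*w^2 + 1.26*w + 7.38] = 5.0*w^3 - 2.76*w^2 + 4.26*w + 1.26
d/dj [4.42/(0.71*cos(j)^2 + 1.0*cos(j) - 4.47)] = (6.2764*cos(j) + 4.42)*sin(j)/(0.71*cos(j)^2 + 1.0*cos(j) - 4.47)^2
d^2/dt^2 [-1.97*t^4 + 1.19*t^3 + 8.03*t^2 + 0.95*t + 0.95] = -23.64*t^2 + 7.14*t + 16.06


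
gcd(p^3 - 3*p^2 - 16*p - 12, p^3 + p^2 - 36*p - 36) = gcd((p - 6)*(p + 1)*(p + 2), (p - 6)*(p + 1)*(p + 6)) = p^2 - 5*p - 6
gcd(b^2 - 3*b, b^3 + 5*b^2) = b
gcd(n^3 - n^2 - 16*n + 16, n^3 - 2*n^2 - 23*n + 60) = n - 4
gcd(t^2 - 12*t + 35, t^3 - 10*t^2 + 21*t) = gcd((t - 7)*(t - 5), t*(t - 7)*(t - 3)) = t - 7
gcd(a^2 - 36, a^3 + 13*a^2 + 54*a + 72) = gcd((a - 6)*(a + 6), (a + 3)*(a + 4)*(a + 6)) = a + 6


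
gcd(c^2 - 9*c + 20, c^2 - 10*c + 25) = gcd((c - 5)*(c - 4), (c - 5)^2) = c - 5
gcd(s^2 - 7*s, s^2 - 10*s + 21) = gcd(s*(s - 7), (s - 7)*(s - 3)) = s - 7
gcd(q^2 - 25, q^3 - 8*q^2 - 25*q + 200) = q^2 - 25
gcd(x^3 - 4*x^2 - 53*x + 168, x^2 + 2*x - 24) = 1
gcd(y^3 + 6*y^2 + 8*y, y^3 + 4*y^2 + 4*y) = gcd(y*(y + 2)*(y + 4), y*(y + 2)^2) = y^2 + 2*y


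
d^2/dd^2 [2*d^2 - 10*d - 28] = 4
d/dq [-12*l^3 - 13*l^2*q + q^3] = -13*l^2 + 3*q^2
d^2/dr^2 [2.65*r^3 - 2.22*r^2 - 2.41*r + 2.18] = 15.9*r - 4.44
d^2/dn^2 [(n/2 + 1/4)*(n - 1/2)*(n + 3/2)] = 3*n + 3/2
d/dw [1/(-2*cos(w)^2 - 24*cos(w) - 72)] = -sin(w)/(cos(w) + 6)^3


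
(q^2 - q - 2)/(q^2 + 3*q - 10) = (q + 1)/(q + 5)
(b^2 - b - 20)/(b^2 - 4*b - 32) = (b - 5)/(b - 8)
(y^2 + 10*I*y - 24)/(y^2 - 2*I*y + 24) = (y + 6*I)/(y - 6*I)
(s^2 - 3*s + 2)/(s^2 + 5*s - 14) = (s - 1)/(s + 7)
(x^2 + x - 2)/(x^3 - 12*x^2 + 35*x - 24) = (x + 2)/(x^2 - 11*x + 24)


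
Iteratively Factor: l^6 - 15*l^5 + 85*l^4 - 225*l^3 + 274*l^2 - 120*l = (l - 1)*(l^5 - 14*l^4 + 71*l^3 - 154*l^2 + 120*l) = (l - 4)*(l - 1)*(l^4 - 10*l^3 + 31*l^2 - 30*l) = l*(l - 4)*(l - 1)*(l^3 - 10*l^2 + 31*l - 30) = l*(l - 4)*(l - 3)*(l - 1)*(l^2 - 7*l + 10) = l*(l - 4)*(l - 3)*(l - 2)*(l - 1)*(l - 5)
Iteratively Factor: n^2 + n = (n)*(n + 1)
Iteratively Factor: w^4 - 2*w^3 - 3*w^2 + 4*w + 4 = (w - 2)*(w^3 - 3*w - 2) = (w - 2)^2*(w^2 + 2*w + 1) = (w - 2)^2*(w + 1)*(w + 1)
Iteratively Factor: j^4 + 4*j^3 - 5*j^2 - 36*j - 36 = (j + 2)*(j^3 + 2*j^2 - 9*j - 18) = (j + 2)*(j + 3)*(j^2 - j - 6) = (j + 2)^2*(j + 3)*(j - 3)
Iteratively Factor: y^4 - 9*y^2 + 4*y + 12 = (y + 1)*(y^3 - y^2 - 8*y + 12) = (y - 2)*(y + 1)*(y^2 + y - 6) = (y - 2)*(y + 1)*(y + 3)*(y - 2)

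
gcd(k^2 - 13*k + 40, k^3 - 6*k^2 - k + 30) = k - 5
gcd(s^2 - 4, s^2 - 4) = s^2 - 4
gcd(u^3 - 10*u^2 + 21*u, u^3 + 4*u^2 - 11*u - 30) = u - 3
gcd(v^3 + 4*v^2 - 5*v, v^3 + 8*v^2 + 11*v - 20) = v^2 + 4*v - 5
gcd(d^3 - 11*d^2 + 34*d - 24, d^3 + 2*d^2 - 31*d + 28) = d^2 - 5*d + 4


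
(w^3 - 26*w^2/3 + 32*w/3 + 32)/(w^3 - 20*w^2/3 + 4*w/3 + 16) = (w - 4)/(w - 2)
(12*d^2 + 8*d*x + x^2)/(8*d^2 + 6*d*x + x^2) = (6*d + x)/(4*d + x)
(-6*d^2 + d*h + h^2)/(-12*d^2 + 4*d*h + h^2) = (3*d + h)/(6*d + h)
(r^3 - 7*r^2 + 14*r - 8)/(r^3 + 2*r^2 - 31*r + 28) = (r - 2)/(r + 7)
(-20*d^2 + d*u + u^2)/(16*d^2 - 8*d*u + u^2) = (5*d + u)/(-4*d + u)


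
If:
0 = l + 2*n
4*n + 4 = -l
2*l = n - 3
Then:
No Solution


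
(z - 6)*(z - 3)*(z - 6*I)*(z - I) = z^4 - 9*z^3 - 7*I*z^3 + 12*z^2 + 63*I*z^2 + 54*z - 126*I*z - 108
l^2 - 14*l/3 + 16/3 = (l - 8/3)*(l - 2)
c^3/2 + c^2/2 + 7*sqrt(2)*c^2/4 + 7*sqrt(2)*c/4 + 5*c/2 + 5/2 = (c/2 + sqrt(2)/2)*(c + 1)*(c + 5*sqrt(2)/2)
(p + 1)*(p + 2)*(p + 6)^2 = p^4 + 15*p^3 + 74*p^2 + 132*p + 72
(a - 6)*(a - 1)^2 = a^3 - 8*a^2 + 13*a - 6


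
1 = 1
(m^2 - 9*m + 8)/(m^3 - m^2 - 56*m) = (m - 1)/(m*(m + 7))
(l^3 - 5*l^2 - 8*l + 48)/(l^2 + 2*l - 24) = (l^2 - l - 12)/(l + 6)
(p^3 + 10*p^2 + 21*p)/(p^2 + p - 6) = p*(p + 7)/(p - 2)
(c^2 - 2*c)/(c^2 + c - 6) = c/(c + 3)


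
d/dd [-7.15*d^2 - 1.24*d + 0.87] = -14.3*d - 1.24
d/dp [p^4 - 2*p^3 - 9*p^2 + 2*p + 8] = 4*p^3 - 6*p^2 - 18*p + 2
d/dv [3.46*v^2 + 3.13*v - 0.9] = 6.92*v + 3.13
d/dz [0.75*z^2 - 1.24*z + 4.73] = 1.5*z - 1.24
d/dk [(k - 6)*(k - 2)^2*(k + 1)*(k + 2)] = 5*k^4 - 28*k^3 + 80*k - 16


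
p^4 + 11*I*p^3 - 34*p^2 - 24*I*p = p*(p + I)*(p + 4*I)*(p + 6*I)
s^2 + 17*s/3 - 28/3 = (s - 4/3)*(s + 7)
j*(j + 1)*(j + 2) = j^3 + 3*j^2 + 2*j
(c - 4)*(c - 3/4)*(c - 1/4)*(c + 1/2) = c^4 - 9*c^3/2 + 27*c^2/16 + 43*c/32 - 3/8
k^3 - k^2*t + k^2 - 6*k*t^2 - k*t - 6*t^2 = (k + 1)*(k - 3*t)*(k + 2*t)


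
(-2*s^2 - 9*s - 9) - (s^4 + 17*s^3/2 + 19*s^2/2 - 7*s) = -s^4 - 17*s^3/2 - 23*s^2/2 - 2*s - 9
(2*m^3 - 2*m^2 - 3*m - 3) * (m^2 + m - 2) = 2*m^5 - 9*m^3 - 2*m^2 + 3*m + 6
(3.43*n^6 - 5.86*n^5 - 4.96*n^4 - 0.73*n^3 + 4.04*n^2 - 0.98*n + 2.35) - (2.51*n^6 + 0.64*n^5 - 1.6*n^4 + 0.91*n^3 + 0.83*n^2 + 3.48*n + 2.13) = 0.92*n^6 - 6.5*n^5 - 3.36*n^4 - 1.64*n^3 + 3.21*n^2 - 4.46*n + 0.22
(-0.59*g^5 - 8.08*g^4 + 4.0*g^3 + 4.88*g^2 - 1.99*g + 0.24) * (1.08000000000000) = -0.6372*g^5 - 8.7264*g^4 + 4.32*g^3 + 5.2704*g^2 - 2.1492*g + 0.2592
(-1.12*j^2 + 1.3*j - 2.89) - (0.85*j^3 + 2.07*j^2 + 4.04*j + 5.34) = -0.85*j^3 - 3.19*j^2 - 2.74*j - 8.23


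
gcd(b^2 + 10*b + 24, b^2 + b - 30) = b + 6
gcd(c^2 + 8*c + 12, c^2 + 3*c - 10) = 1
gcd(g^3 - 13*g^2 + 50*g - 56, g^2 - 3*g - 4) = g - 4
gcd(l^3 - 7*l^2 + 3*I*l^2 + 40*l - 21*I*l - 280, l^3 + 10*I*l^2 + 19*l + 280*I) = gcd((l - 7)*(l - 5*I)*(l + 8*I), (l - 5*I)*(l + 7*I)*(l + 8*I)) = l^2 + 3*I*l + 40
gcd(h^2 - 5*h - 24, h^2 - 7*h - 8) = h - 8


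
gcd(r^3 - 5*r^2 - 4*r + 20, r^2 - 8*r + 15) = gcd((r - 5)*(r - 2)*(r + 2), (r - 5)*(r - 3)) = r - 5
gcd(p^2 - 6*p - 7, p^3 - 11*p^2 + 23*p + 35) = p^2 - 6*p - 7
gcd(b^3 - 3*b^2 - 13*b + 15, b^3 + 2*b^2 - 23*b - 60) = b^2 - 2*b - 15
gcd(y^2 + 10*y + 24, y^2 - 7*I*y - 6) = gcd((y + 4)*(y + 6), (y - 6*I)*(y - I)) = 1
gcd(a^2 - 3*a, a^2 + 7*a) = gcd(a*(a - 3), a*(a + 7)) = a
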